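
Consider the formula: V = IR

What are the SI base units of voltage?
Units of each symbol in V = IR:
  I (current): A
  R (resistance, in ohms): kg·m²/(s³·A²)

Multiplying the contributions: [A] · [kg·m²/(s³·A²)]
Adding exponents of each base unit: kg: 1, m: 2, s: -3, A: -1
SI base units of voltage: kg·m²/(s³·A)

Answer: kg·m²/(s³·A)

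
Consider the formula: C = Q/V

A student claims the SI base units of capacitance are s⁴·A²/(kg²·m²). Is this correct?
Units of each symbol in C = Q/V:
  Q (charge, in coulombs): s·A
  V (voltage, in volts): kg·m²/(s³·A)  → in the denominator, contributes s³·A/(kg·m²)

Multiplying the contributions: [s·A] · [s³·A/(kg·m²)]
Adding exponents of each base unit: kg: -1, m: -2, s: 4, A: 2
SI base units of capacitance: s⁴·A²/(kg·m²)

The claimed units s⁴·A²/(kg²·m²) (exponents kg: -2, m: -2, s: 4, A: 2) do not match the derived units s⁴·A²/(kg·m²) (exponents kg: -1, m: -2, s: 4, A: 2), so the claim is incorrect.

Answer: No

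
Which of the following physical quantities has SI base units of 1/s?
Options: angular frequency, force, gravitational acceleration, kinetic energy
Checking the SI base units of each option:
  angular frequency (ω = 2πf): 1/s  ✓ matches
  force (F = ma): kg·m/s²  ✗
  gravitational acceleration (g = GM/r²): m/s²  ✗
  kinetic energy (E = ½mv²): kg·m²/s²  ✗

Only angular frequency has units 1/s.

Answer: angular frequency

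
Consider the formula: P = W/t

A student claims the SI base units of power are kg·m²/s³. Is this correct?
Units of each symbol in P = W/t:
  W (work): kg·m²/s²
  t (time): s  → in the denominator, contributes 1/s

Multiplying the contributions: [kg·m²/s²] · [1/s]
Adding exponents of each base unit: kg: 1, m: 2, s: -3
SI base units of power: kg·m²/s³

The claimed units kg·m²/s³ match the derived units, so the claim is correct.

Answer: Yes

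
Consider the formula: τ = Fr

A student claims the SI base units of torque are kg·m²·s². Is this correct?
Units of each symbol in τ = Fr:
  F (force): kg·m/s²
  r (lever arm): m

Multiplying the contributions: [kg·m/s²] · [m]
Adding exponents of each base unit: kg: 1, m: 2, s: -2
SI base units of torque: kg·m²/s²

The claimed units kg·m²·s² (exponents kg: 1, m: 2, s: 2) do not match the derived units kg·m²/s² (exponents kg: 1, m: 2, s: -2), so the claim is incorrect.

Answer: No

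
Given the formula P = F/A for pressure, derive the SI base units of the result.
Units of each symbol in P = F/A:
  F (force): kg·m/s²
  A (area): m²  → in the denominator, contributes 1/m²

Multiplying the contributions: [kg·m/s²] · [1/m²]
Adding exponents of each base unit: kg: 1, m: -1, s: -2
SI base units of pressure: kg/(m·s²)

Answer: kg/(m·s²)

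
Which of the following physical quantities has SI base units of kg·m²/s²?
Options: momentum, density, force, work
Checking the SI base units of each option:
  momentum (p = mv): kg·m/s  ✗
  density (ρ = m/V): kg/m³  ✗
  force (F = ma): kg·m/s²  ✗
  work (W = Fd): kg·m²/s²  ✓ matches

Only work has units kg·m²/s².

Answer: work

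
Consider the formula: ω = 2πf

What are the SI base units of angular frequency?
Units of each symbol in ω = 2πf:
  f (frequency): 1/s
  The factor 2π is dimensionless.

Multiplying the contributions: [1/s]
Adding exponents of each base unit: s: -1
SI base units of angular frequency: 1/s

Answer: 1/s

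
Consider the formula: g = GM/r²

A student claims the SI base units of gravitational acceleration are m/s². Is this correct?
Units of each symbol in g = GM/r²:
  G (gravitational constant): m³/(kg·s²)
  M (mass): kg
  r (distance): m  → to the power 2 in the denominator, contributes 1/m²

Multiplying the contributions: [m³/(kg·s²)] · [kg] · [1/m²]
Adding exponents of each base unit: m: 1, s: -2
SI base units of gravitational acceleration: m/s²

The claimed units m/s² match the derived units, so the claim is correct.

Answer: Yes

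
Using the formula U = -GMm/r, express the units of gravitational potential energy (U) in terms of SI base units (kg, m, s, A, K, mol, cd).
Units of each symbol in U = -GMm/r:
  G (gravitational constant): m³/(kg·s²)
  M (mass): kg
  m (mass): kg
  r (distance): m  → in the denominator, contributes 1/m
  The minus sign does not affect the units.

Multiplying the contributions: [m³/(kg·s²)] · [kg] · [kg] · [1/m]
Adding exponents of each base unit: kg: 1, m: 2, s: -2
SI base units of gravitational potential energy: kg·m²/s²

Answer: kg·m²/s²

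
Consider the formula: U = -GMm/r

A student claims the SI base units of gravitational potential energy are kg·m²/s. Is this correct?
Units of each symbol in U = -GMm/r:
  G (gravitational constant): m³/(kg·s²)
  M (mass): kg
  m (mass): kg
  r (distance): m  → in the denominator, contributes 1/m
  The minus sign does not affect the units.

Multiplying the contributions: [m³/(kg·s²)] · [kg] · [kg] · [1/m]
Adding exponents of each base unit: kg: 1, m: 2, s: -2
SI base units of gravitational potential energy: kg·m²/s²

The claimed units kg·m²/s (exponents kg: 1, m: 2, s: -1) do not match the derived units kg·m²/s² (exponents kg: 1, m: 2, s: -2), so the claim is incorrect.

Answer: No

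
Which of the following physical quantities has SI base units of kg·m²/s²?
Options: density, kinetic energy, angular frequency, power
Checking the SI base units of each option:
  density (ρ = m/V): kg/m³  ✗
  kinetic energy (E = ½mv²): kg·m²/s²  ✓ matches
  angular frequency (ω = 2πf): 1/s  ✗
  power (P = W/t): kg·m²/s³  ✗

Only kinetic energy has units kg·m²/s².

Answer: kinetic energy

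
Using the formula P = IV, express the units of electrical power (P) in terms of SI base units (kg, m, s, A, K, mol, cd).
Units of each symbol in P = IV:
  I (current): A
  V (voltage, in volts): kg·m²/(s³·A)

Multiplying the contributions: [A] · [kg·m²/(s³·A)]
Adding exponents of each base unit: kg: 1, m: 2, s: -3
SI base units of electrical power: kg·m²/s³

Answer: kg·m²/s³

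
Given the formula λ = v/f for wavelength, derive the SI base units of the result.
Units of each symbol in λ = v/f:
  v (wave speed): m/s
  f (frequency): 1/s  → in the denominator, contributes s

Multiplying the contributions: [m/s] · [s]
Adding exponents of each base unit: m: 1
SI base units of wavelength: m

Answer: m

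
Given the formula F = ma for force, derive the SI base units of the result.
Units of each symbol in F = ma:
  m (mass): kg
  a (acceleration): m/s²

Multiplying the contributions: [kg] · [m/s²]
Adding exponents of each base unit: kg: 1, m: 1, s: -2
SI base units of force: kg·m/s²

Answer: kg·m/s²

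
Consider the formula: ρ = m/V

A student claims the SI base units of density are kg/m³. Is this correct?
Units of each symbol in ρ = m/V:
  m (mass): kg
  V (volume): m³  → in the denominator, contributes 1/m³

Multiplying the contributions: [kg] · [1/m³]
Adding exponents of each base unit: kg: 1, m: -3
SI base units of density: kg/m³

The claimed units kg/m³ match the derived units, so the claim is correct.

Answer: Yes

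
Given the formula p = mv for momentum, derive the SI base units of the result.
Units of each symbol in p = mv:
  m (mass): kg
  v (velocity): m/s

Multiplying the contributions: [kg] · [m/s]
Adding exponents of each base unit: kg: 1, m: 1, s: -1
SI base units of momentum: kg·m/s

Answer: kg·m/s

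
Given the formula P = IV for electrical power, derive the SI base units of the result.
Units of each symbol in P = IV:
  I (current): A
  V (voltage, in volts): kg·m²/(s³·A)

Multiplying the contributions: [A] · [kg·m²/(s³·A)]
Adding exponents of each base unit: kg: 1, m: 2, s: -3
SI base units of electrical power: kg·m²/s³

Answer: kg·m²/s³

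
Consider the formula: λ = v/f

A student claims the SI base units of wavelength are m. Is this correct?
Units of each symbol in λ = v/f:
  v (wave speed): m/s
  f (frequency): 1/s  → in the denominator, contributes s

Multiplying the contributions: [m/s] · [s]
Adding exponents of each base unit: m: 1
SI base units of wavelength: m

The claimed units m match the derived units, so the claim is correct.

Answer: Yes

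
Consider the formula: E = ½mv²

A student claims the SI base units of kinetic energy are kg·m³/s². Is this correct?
Units of each symbol in E = ½mv²:
  m (mass): kg
  v (speed): m/s  → to the power 2, contributes m²/s²
  The factor ½ is dimensionless.

Multiplying the contributions: [kg] · [m²/s²]
Adding exponents of each base unit: kg: 1, m: 2, s: -2
SI base units of kinetic energy: kg·m²/s²

The claimed units kg·m³/s² (exponents kg: 1, m: 3, s: -2) do not match the derived units kg·m²/s² (exponents kg: 1, m: 2, s: -2), so the claim is incorrect.

Answer: No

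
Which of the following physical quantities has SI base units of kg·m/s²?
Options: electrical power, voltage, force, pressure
Checking the SI base units of each option:
  electrical power (P = IV): kg·m²/s³  ✗
  voltage (V = IR): kg·m²/(s³·A)  ✗
  force (F = ma): kg·m/s²  ✓ matches
  pressure (P = F/A): kg/(m·s²)  ✗

Only force has units kg·m/s².

Answer: force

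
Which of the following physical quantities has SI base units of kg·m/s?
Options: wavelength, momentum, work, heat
Checking the SI base units of each option:
  wavelength (λ = v/f): m  ✗
  momentum (p = mv): kg·m/s  ✓ matches
  work (W = Fd): kg·m²/s²  ✗
  heat (Q = mcΔT): kg·m²/s²  ✗

Only momentum has units kg·m/s.

Answer: momentum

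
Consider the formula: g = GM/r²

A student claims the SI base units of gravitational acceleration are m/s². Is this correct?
Units of each symbol in g = GM/r²:
  G (gravitational constant): m³/(kg·s²)
  M (mass): kg
  r (distance): m  → to the power 2 in the denominator, contributes 1/m²

Multiplying the contributions: [m³/(kg·s²)] · [kg] · [1/m²]
Adding exponents of each base unit: m: 1, s: -2
SI base units of gravitational acceleration: m/s²

The claimed units m/s² match the derived units, so the claim is correct.

Answer: Yes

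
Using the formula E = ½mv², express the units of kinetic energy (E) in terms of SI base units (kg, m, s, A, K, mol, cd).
Units of each symbol in E = ½mv²:
  m (mass): kg
  v (speed): m/s  → to the power 2, contributes m²/s²
  The factor ½ is dimensionless.

Multiplying the contributions: [kg] · [m²/s²]
Adding exponents of each base unit: kg: 1, m: 2, s: -2
SI base units of kinetic energy: kg·m²/s²

Answer: kg·m²/s²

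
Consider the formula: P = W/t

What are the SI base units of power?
Units of each symbol in P = W/t:
  W (work): kg·m²/s²
  t (time): s  → in the denominator, contributes 1/s

Multiplying the contributions: [kg·m²/s²] · [1/s]
Adding exponents of each base unit: kg: 1, m: 2, s: -3
SI base units of power: kg·m²/s³

Answer: kg·m²/s³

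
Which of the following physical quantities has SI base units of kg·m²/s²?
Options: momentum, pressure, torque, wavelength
Checking the SI base units of each option:
  momentum (p = mv): kg·m/s  ✗
  pressure (P = F/A): kg/(m·s²)  ✗
  torque (τ = Fr): kg·m²/s²  ✓ matches
  wavelength (λ = v/f): m  ✗

Only torque has units kg·m²/s².

Answer: torque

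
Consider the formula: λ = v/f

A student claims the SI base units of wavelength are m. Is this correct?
Units of each symbol in λ = v/f:
  v (wave speed): m/s
  f (frequency): 1/s  → in the denominator, contributes s

Multiplying the contributions: [m/s] · [s]
Adding exponents of each base unit: m: 1
SI base units of wavelength: m

The claimed units m match the derived units, so the claim is correct.

Answer: Yes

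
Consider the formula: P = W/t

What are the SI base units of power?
Units of each symbol in P = W/t:
  W (work): kg·m²/s²
  t (time): s  → in the denominator, contributes 1/s

Multiplying the contributions: [kg·m²/s²] · [1/s]
Adding exponents of each base unit: kg: 1, m: 2, s: -3
SI base units of power: kg·m²/s³

Answer: kg·m²/s³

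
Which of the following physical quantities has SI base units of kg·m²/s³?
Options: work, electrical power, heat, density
Checking the SI base units of each option:
  work (W = Fd): kg·m²/s²  ✗
  electrical power (P = IV): kg·m²/s³  ✓ matches
  heat (Q = mcΔT): kg·m²/s²  ✗
  density (ρ = m/V): kg/m³  ✗

Only electrical power has units kg·m²/s³.

Answer: electrical power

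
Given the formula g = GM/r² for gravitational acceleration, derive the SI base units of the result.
Units of each symbol in g = GM/r²:
  G (gravitational constant): m³/(kg·s²)
  M (mass): kg
  r (distance): m  → to the power 2 in the denominator, contributes 1/m²

Multiplying the contributions: [m³/(kg·s²)] · [kg] · [1/m²]
Adding exponents of each base unit: m: 1, s: -2
SI base units of gravitational acceleration: m/s²

Answer: m/s²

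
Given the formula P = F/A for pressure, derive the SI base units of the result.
Units of each symbol in P = F/A:
  F (force): kg·m/s²
  A (area): m²  → in the denominator, contributes 1/m²

Multiplying the contributions: [kg·m/s²] · [1/m²]
Adding exponents of each base unit: kg: 1, m: -1, s: -2
SI base units of pressure: kg/(m·s²)

Answer: kg/(m·s²)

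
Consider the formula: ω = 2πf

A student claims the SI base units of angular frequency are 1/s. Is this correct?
Units of each symbol in ω = 2πf:
  f (frequency): 1/s
  The factor 2π is dimensionless.

Multiplying the contributions: [1/s]
Adding exponents of each base unit: s: -1
SI base units of angular frequency: 1/s

The claimed units 1/s match the derived units, so the claim is correct.

Answer: Yes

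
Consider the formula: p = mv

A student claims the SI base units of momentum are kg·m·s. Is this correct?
Units of each symbol in p = mv:
  m (mass): kg
  v (velocity): m/s

Multiplying the contributions: [kg] · [m/s]
Adding exponents of each base unit: kg: 1, m: 1, s: -1
SI base units of momentum: kg·m/s

The claimed units kg·m·s (exponents kg: 1, m: 1, s: 1) do not match the derived units kg·m/s (exponents kg: 1, m: 1, s: -1), so the claim is incorrect.

Answer: No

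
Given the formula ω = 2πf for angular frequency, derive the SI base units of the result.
Units of each symbol in ω = 2πf:
  f (frequency): 1/s
  The factor 2π is dimensionless.

Multiplying the contributions: [1/s]
Adding exponents of each base unit: s: -1
SI base units of angular frequency: 1/s

Answer: 1/s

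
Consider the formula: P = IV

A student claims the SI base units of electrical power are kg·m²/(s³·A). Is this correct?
Units of each symbol in P = IV:
  I (current): A
  V (voltage, in volts): kg·m²/(s³·A)

Multiplying the contributions: [A] · [kg·m²/(s³·A)]
Adding exponents of each base unit: kg: 1, m: 2, s: -3
SI base units of electrical power: kg·m²/s³

The claimed units kg·m²/(s³·A) (exponents kg: 1, m: 2, s: -3, A: -1) do not match the derived units kg·m²/s³ (exponents kg: 1, m: 2, s: -3), so the claim is incorrect.

Answer: No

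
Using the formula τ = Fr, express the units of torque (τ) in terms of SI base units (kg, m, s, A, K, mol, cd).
Units of each symbol in τ = Fr:
  F (force): kg·m/s²
  r (lever arm): m

Multiplying the contributions: [kg·m/s²] · [m]
Adding exponents of each base unit: kg: 1, m: 2, s: -2
SI base units of torque: kg·m²/s²

Answer: kg·m²/s²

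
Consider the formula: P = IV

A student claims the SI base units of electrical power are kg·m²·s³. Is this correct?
Units of each symbol in P = IV:
  I (current): A
  V (voltage, in volts): kg·m²/(s³·A)

Multiplying the contributions: [A] · [kg·m²/(s³·A)]
Adding exponents of each base unit: kg: 1, m: 2, s: -3
SI base units of electrical power: kg·m²/s³

The claimed units kg·m²·s³ (exponents kg: 1, m: 2, s: 3) do not match the derived units kg·m²/s³ (exponents kg: 1, m: 2, s: -3), so the claim is incorrect.

Answer: No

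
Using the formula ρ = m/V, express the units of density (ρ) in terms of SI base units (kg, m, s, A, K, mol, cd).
Units of each symbol in ρ = m/V:
  m (mass): kg
  V (volume): m³  → in the denominator, contributes 1/m³

Multiplying the contributions: [kg] · [1/m³]
Adding exponents of each base unit: kg: 1, m: -3
SI base units of density: kg/m³

Answer: kg/m³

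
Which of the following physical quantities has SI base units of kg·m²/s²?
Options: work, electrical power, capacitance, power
Checking the SI base units of each option:
  work (W = Fd): kg·m²/s²  ✓ matches
  electrical power (P = IV): kg·m²/s³  ✗
  capacitance (C = Q/V): s⁴·A²/(kg·m²)  ✗
  power (P = W/t): kg·m²/s³  ✗

Only work has units kg·m²/s².

Answer: work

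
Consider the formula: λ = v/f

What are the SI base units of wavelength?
Units of each symbol in λ = v/f:
  v (wave speed): m/s
  f (frequency): 1/s  → in the denominator, contributes s

Multiplying the contributions: [m/s] · [s]
Adding exponents of each base unit: m: 1
SI base units of wavelength: m

Answer: m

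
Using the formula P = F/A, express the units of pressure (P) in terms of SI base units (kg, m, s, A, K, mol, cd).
Units of each symbol in P = F/A:
  F (force): kg·m/s²
  A (area): m²  → in the denominator, contributes 1/m²

Multiplying the contributions: [kg·m/s²] · [1/m²]
Adding exponents of each base unit: kg: 1, m: -1, s: -2
SI base units of pressure: kg/(m·s²)

Answer: kg/(m·s²)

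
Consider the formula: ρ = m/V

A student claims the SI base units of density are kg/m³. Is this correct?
Units of each symbol in ρ = m/V:
  m (mass): kg
  V (volume): m³  → in the denominator, contributes 1/m³

Multiplying the contributions: [kg] · [1/m³]
Adding exponents of each base unit: kg: 1, m: -3
SI base units of density: kg/m³

The claimed units kg/m³ match the derived units, so the claim is correct.

Answer: Yes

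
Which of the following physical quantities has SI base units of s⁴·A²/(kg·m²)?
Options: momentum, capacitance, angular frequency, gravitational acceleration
Checking the SI base units of each option:
  momentum (p = mv): kg·m/s  ✗
  capacitance (C = Q/V): s⁴·A²/(kg·m²)  ✓ matches
  angular frequency (ω = 2πf): 1/s  ✗
  gravitational acceleration (g = GM/r²): m/s²  ✗

Only capacitance has units s⁴·A²/(kg·m²).

Answer: capacitance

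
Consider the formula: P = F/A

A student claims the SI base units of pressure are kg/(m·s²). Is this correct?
Units of each symbol in P = F/A:
  F (force): kg·m/s²
  A (area): m²  → in the denominator, contributes 1/m²

Multiplying the contributions: [kg·m/s²] · [1/m²]
Adding exponents of each base unit: kg: 1, m: -1, s: -2
SI base units of pressure: kg/(m·s²)

The claimed units kg/(m·s²) match the derived units, so the claim is correct.

Answer: Yes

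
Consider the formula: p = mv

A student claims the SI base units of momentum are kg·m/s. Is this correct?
Units of each symbol in p = mv:
  m (mass): kg
  v (velocity): m/s

Multiplying the contributions: [kg] · [m/s]
Adding exponents of each base unit: kg: 1, m: 1, s: -1
SI base units of momentum: kg·m/s

The claimed units kg·m/s match the derived units, so the claim is correct.

Answer: Yes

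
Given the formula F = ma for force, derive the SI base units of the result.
Units of each symbol in F = ma:
  m (mass): kg
  a (acceleration): m/s²

Multiplying the contributions: [kg] · [m/s²]
Adding exponents of each base unit: kg: 1, m: 1, s: -2
SI base units of force: kg·m/s²

Answer: kg·m/s²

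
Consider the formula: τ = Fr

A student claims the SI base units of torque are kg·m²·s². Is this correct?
Units of each symbol in τ = Fr:
  F (force): kg·m/s²
  r (lever arm): m

Multiplying the contributions: [kg·m/s²] · [m]
Adding exponents of each base unit: kg: 1, m: 2, s: -2
SI base units of torque: kg·m²/s²

The claimed units kg·m²·s² (exponents kg: 1, m: 2, s: 2) do not match the derived units kg·m²/s² (exponents kg: 1, m: 2, s: -2), so the claim is incorrect.

Answer: No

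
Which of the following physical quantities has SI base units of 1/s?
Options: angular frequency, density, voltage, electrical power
Checking the SI base units of each option:
  angular frequency (ω = 2πf): 1/s  ✓ matches
  density (ρ = m/V): kg/m³  ✗
  voltage (V = IR): kg·m²/(s³·A)  ✗
  electrical power (P = IV): kg·m²/s³  ✗

Only angular frequency has units 1/s.

Answer: angular frequency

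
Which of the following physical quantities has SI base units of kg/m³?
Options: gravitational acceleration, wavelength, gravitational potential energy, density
Checking the SI base units of each option:
  gravitational acceleration (g = GM/r²): m/s²  ✗
  wavelength (λ = v/f): m  ✗
  gravitational potential energy (U = -GMm/r): kg·m²/s²  ✗
  density (ρ = m/V): kg/m³  ✓ matches

Only density has units kg/m³.

Answer: density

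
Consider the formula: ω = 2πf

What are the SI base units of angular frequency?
Units of each symbol in ω = 2πf:
  f (frequency): 1/s
  The factor 2π is dimensionless.

Multiplying the contributions: [1/s]
Adding exponents of each base unit: s: -1
SI base units of angular frequency: 1/s

Answer: 1/s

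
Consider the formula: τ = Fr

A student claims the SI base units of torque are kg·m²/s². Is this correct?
Units of each symbol in τ = Fr:
  F (force): kg·m/s²
  r (lever arm): m

Multiplying the contributions: [kg·m/s²] · [m]
Adding exponents of each base unit: kg: 1, m: 2, s: -2
SI base units of torque: kg·m²/s²

The claimed units kg·m²/s² match the derived units, so the claim is correct.

Answer: Yes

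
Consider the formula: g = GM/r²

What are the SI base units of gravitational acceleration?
Units of each symbol in g = GM/r²:
  G (gravitational constant): m³/(kg·s²)
  M (mass): kg
  r (distance): m  → to the power 2 in the denominator, contributes 1/m²

Multiplying the contributions: [m³/(kg·s²)] · [kg] · [1/m²]
Adding exponents of each base unit: m: 1, s: -2
SI base units of gravitational acceleration: m/s²

Answer: m/s²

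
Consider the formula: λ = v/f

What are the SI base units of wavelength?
Units of each symbol in λ = v/f:
  v (wave speed): m/s
  f (frequency): 1/s  → in the denominator, contributes s

Multiplying the contributions: [m/s] · [s]
Adding exponents of each base unit: m: 1
SI base units of wavelength: m

Answer: m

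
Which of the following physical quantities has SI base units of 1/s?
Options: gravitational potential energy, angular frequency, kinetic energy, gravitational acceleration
Checking the SI base units of each option:
  gravitational potential energy (U = -GMm/r): kg·m²/s²  ✗
  angular frequency (ω = 2πf): 1/s  ✓ matches
  kinetic energy (E = ½mv²): kg·m²/s²  ✗
  gravitational acceleration (g = GM/r²): m/s²  ✗

Only angular frequency has units 1/s.

Answer: angular frequency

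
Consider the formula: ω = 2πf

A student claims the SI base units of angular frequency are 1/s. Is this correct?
Units of each symbol in ω = 2πf:
  f (frequency): 1/s
  The factor 2π is dimensionless.

Multiplying the contributions: [1/s]
Adding exponents of each base unit: s: -1
SI base units of angular frequency: 1/s

The claimed units 1/s match the derived units, so the claim is correct.

Answer: Yes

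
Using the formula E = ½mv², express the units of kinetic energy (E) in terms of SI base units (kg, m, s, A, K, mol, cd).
Units of each symbol in E = ½mv²:
  m (mass): kg
  v (speed): m/s  → to the power 2, contributes m²/s²
  The factor ½ is dimensionless.

Multiplying the contributions: [kg] · [m²/s²]
Adding exponents of each base unit: kg: 1, m: 2, s: -2
SI base units of kinetic energy: kg·m²/s²

Answer: kg·m²/s²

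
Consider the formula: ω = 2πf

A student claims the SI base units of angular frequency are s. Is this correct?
Units of each symbol in ω = 2πf:
  f (frequency): 1/s
  The factor 2π is dimensionless.

Multiplying the contributions: [1/s]
Adding exponents of each base unit: s: -1
SI base units of angular frequency: 1/s

The claimed units s (exponents s: 1) do not match the derived units 1/s (exponents s: -1), so the claim is incorrect.

Answer: No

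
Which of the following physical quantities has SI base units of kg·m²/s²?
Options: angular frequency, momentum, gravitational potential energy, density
Checking the SI base units of each option:
  angular frequency (ω = 2πf): 1/s  ✗
  momentum (p = mv): kg·m/s  ✗
  gravitational potential energy (U = -GMm/r): kg·m²/s²  ✓ matches
  density (ρ = m/V): kg/m³  ✗

Only gravitational potential energy has units kg·m²/s².

Answer: gravitational potential energy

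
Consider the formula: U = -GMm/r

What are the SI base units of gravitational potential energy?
Units of each symbol in U = -GMm/r:
  G (gravitational constant): m³/(kg·s²)
  M (mass): kg
  m (mass): kg
  r (distance): m  → in the denominator, contributes 1/m
  The minus sign does not affect the units.

Multiplying the contributions: [m³/(kg·s²)] · [kg] · [kg] · [1/m]
Adding exponents of each base unit: kg: 1, m: 2, s: -2
SI base units of gravitational potential energy: kg·m²/s²

Answer: kg·m²/s²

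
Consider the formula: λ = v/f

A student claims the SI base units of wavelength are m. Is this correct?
Units of each symbol in λ = v/f:
  v (wave speed): m/s
  f (frequency): 1/s  → in the denominator, contributes s

Multiplying the contributions: [m/s] · [s]
Adding exponents of each base unit: m: 1
SI base units of wavelength: m

The claimed units m match the derived units, so the claim is correct.

Answer: Yes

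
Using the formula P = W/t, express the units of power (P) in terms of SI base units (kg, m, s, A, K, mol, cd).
Units of each symbol in P = W/t:
  W (work): kg·m²/s²
  t (time): s  → in the denominator, contributes 1/s

Multiplying the contributions: [kg·m²/s²] · [1/s]
Adding exponents of each base unit: kg: 1, m: 2, s: -3
SI base units of power: kg·m²/s³

Answer: kg·m²/s³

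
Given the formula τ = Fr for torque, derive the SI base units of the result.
Units of each symbol in τ = Fr:
  F (force): kg·m/s²
  r (lever arm): m

Multiplying the contributions: [kg·m/s²] · [m]
Adding exponents of each base unit: kg: 1, m: 2, s: -2
SI base units of torque: kg·m²/s²

Answer: kg·m²/s²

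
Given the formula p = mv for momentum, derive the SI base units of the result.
Units of each symbol in p = mv:
  m (mass): kg
  v (velocity): m/s

Multiplying the contributions: [kg] · [m/s]
Adding exponents of each base unit: kg: 1, m: 1, s: -1
SI base units of momentum: kg·m/s

Answer: kg·m/s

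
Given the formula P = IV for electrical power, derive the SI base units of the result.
Units of each symbol in P = IV:
  I (current): A
  V (voltage, in volts): kg·m²/(s³·A)

Multiplying the contributions: [A] · [kg·m²/(s³·A)]
Adding exponents of each base unit: kg: 1, m: 2, s: -3
SI base units of electrical power: kg·m²/s³

Answer: kg·m²/s³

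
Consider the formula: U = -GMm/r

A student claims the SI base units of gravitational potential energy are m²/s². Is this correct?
Units of each symbol in U = -GMm/r:
  G (gravitational constant): m³/(kg·s²)
  M (mass): kg
  m (mass): kg
  r (distance): m  → in the denominator, contributes 1/m
  The minus sign does not affect the units.

Multiplying the contributions: [m³/(kg·s²)] · [kg] · [kg] · [1/m]
Adding exponents of each base unit: kg: 1, m: 2, s: -2
SI base units of gravitational potential energy: kg·m²/s²

The claimed units m²/s² (exponents m: 2, s: -2) do not match the derived units kg·m²/s² (exponents kg: 1, m: 2, s: -2), so the claim is incorrect.

Answer: No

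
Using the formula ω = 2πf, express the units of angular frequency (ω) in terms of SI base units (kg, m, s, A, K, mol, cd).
Units of each symbol in ω = 2πf:
  f (frequency): 1/s
  The factor 2π is dimensionless.

Multiplying the contributions: [1/s]
Adding exponents of each base unit: s: -1
SI base units of angular frequency: 1/s

Answer: 1/s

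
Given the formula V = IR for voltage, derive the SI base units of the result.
Units of each symbol in V = IR:
  I (current): A
  R (resistance, in ohms): kg·m²/(s³·A²)

Multiplying the contributions: [A] · [kg·m²/(s³·A²)]
Adding exponents of each base unit: kg: 1, m: 2, s: -3, A: -1
SI base units of voltage: kg·m²/(s³·A)

Answer: kg·m²/(s³·A)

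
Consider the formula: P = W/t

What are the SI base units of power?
Units of each symbol in P = W/t:
  W (work): kg·m²/s²
  t (time): s  → in the denominator, contributes 1/s

Multiplying the contributions: [kg·m²/s²] · [1/s]
Adding exponents of each base unit: kg: 1, m: 2, s: -3
SI base units of power: kg·m²/s³

Answer: kg·m²/s³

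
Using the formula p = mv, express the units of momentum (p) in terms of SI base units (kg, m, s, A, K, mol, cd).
Units of each symbol in p = mv:
  m (mass): kg
  v (velocity): m/s

Multiplying the contributions: [kg] · [m/s]
Adding exponents of each base unit: kg: 1, m: 1, s: -1
SI base units of momentum: kg·m/s

Answer: kg·m/s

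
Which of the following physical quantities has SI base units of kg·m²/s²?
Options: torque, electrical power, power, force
Checking the SI base units of each option:
  torque (τ = Fr): kg·m²/s²  ✓ matches
  electrical power (P = IV): kg·m²/s³  ✗
  power (P = W/t): kg·m²/s³  ✗
  force (F = ma): kg·m/s²  ✗

Only torque has units kg·m²/s².

Answer: torque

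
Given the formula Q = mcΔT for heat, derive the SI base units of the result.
Units of each symbol in Q = mcΔT:
  m (mass): kg
  c (specific heat capacity, in J/(kg·K)): m²/(s²·K)
  ΔT (temperature change): K

Multiplying the contributions: [kg] · [m²/(s²·K)] · [K]
Adding exponents of each base unit: kg: 1, m: 2, s: -2
SI base units of heat: kg·m²/s²

Answer: kg·m²/s²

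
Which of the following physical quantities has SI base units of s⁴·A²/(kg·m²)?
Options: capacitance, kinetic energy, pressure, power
Checking the SI base units of each option:
  capacitance (C = Q/V): s⁴·A²/(kg·m²)  ✓ matches
  kinetic energy (E = ½mv²): kg·m²/s²  ✗
  pressure (P = F/A): kg/(m·s²)  ✗
  power (P = W/t): kg·m²/s³  ✗

Only capacitance has units s⁴·A²/(kg·m²).

Answer: capacitance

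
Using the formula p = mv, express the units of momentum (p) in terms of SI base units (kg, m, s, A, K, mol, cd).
Units of each symbol in p = mv:
  m (mass): kg
  v (velocity): m/s

Multiplying the contributions: [kg] · [m/s]
Adding exponents of each base unit: kg: 1, m: 1, s: -1
SI base units of momentum: kg·m/s

Answer: kg·m/s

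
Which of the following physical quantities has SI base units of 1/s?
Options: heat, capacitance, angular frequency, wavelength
Checking the SI base units of each option:
  heat (Q = mcΔT): kg·m²/s²  ✗
  capacitance (C = Q/V): s⁴·A²/(kg·m²)  ✗
  angular frequency (ω = 2πf): 1/s  ✓ matches
  wavelength (λ = v/f): m  ✗

Only angular frequency has units 1/s.

Answer: angular frequency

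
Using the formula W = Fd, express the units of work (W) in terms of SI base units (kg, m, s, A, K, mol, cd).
Units of each symbol in W = Fd:
  F (force): kg·m/s²
  d (displacement): m

Multiplying the contributions: [kg·m/s²] · [m]
Adding exponents of each base unit: kg: 1, m: 2, s: -2
SI base units of work: kg·m²/s²

Answer: kg·m²/s²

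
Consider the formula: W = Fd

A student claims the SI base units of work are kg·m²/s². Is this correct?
Units of each symbol in W = Fd:
  F (force): kg·m/s²
  d (displacement): m

Multiplying the contributions: [kg·m/s²] · [m]
Adding exponents of each base unit: kg: 1, m: 2, s: -2
SI base units of work: kg·m²/s²

The claimed units kg·m²/s² match the derived units, so the claim is correct.

Answer: Yes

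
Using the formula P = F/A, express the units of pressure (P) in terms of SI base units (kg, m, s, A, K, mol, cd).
Units of each symbol in P = F/A:
  F (force): kg·m/s²
  A (area): m²  → in the denominator, contributes 1/m²

Multiplying the contributions: [kg·m/s²] · [1/m²]
Adding exponents of each base unit: kg: 1, m: -1, s: -2
SI base units of pressure: kg/(m·s²)

Answer: kg/(m·s²)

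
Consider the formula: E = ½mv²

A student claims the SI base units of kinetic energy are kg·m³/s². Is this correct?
Units of each symbol in E = ½mv²:
  m (mass): kg
  v (speed): m/s  → to the power 2, contributes m²/s²
  The factor ½ is dimensionless.

Multiplying the contributions: [kg] · [m²/s²]
Adding exponents of each base unit: kg: 1, m: 2, s: -2
SI base units of kinetic energy: kg·m²/s²

The claimed units kg·m³/s² (exponents kg: 1, m: 3, s: -2) do not match the derived units kg·m²/s² (exponents kg: 1, m: 2, s: -2), so the claim is incorrect.

Answer: No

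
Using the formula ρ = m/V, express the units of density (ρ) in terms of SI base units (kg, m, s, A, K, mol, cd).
Units of each symbol in ρ = m/V:
  m (mass): kg
  V (volume): m³  → in the denominator, contributes 1/m³

Multiplying the contributions: [kg] · [1/m³]
Adding exponents of each base unit: kg: 1, m: -3
SI base units of density: kg/m³

Answer: kg/m³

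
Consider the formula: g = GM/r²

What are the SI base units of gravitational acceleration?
Units of each symbol in g = GM/r²:
  G (gravitational constant): m³/(kg·s²)
  M (mass): kg
  r (distance): m  → to the power 2 in the denominator, contributes 1/m²

Multiplying the contributions: [m³/(kg·s²)] · [kg] · [1/m²]
Adding exponents of each base unit: m: 1, s: -2
SI base units of gravitational acceleration: m/s²

Answer: m/s²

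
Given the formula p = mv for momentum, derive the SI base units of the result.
Units of each symbol in p = mv:
  m (mass): kg
  v (velocity): m/s

Multiplying the contributions: [kg] · [m/s]
Adding exponents of each base unit: kg: 1, m: 1, s: -1
SI base units of momentum: kg·m/s

Answer: kg·m/s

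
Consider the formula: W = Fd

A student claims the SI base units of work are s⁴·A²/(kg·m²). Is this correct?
Units of each symbol in W = Fd:
  F (force): kg·m/s²
  d (displacement): m

Multiplying the contributions: [kg·m/s²] · [m]
Adding exponents of each base unit: kg: 1, m: 2, s: -2
SI base units of work: kg·m²/s²

The claimed units s⁴·A²/(kg·m²) (exponents kg: -1, m: -2, s: 4, A: 2) do not match the derived units kg·m²/s² (exponents kg: 1, m: 2, s: -2), so the claim is incorrect.

Answer: No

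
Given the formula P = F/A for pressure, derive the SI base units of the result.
Units of each symbol in P = F/A:
  F (force): kg·m/s²
  A (area): m²  → in the denominator, contributes 1/m²

Multiplying the contributions: [kg·m/s²] · [1/m²]
Adding exponents of each base unit: kg: 1, m: -1, s: -2
SI base units of pressure: kg/(m·s²)

Answer: kg/(m·s²)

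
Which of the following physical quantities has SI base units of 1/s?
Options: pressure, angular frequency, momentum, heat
Checking the SI base units of each option:
  pressure (P = F/A): kg/(m·s²)  ✗
  angular frequency (ω = 2πf): 1/s  ✓ matches
  momentum (p = mv): kg·m/s  ✗
  heat (Q = mcΔT): kg·m²/s²  ✗

Only angular frequency has units 1/s.

Answer: angular frequency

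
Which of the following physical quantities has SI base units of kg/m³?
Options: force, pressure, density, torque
Checking the SI base units of each option:
  force (F = ma): kg·m/s²  ✗
  pressure (P = F/A): kg/(m·s²)  ✗
  density (ρ = m/V): kg/m³  ✓ matches
  torque (τ = Fr): kg·m²/s²  ✗

Only density has units kg/m³.

Answer: density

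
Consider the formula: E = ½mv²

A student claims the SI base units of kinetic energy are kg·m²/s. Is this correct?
Units of each symbol in E = ½mv²:
  m (mass): kg
  v (speed): m/s  → to the power 2, contributes m²/s²
  The factor ½ is dimensionless.

Multiplying the contributions: [kg] · [m²/s²]
Adding exponents of each base unit: kg: 1, m: 2, s: -2
SI base units of kinetic energy: kg·m²/s²

The claimed units kg·m²/s (exponents kg: 1, m: 2, s: -1) do not match the derived units kg·m²/s² (exponents kg: 1, m: 2, s: -2), so the claim is incorrect.

Answer: No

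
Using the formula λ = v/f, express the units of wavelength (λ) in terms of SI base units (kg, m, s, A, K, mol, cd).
Units of each symbol in λ = v/f:
  v (wave speed): m/s
  f (frequency): 1/s  → in the denominator, contributes s

Multiplying the contributions: [m/s] · [s]
Adding exponents of each base unit: m: 1
SI base units of wavelength: m

Answer: m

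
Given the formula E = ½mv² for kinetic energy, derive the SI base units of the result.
Units of each symbol in E = ½mv²:
  m (mass): kg
  v (speed): m/s  → to the power 2, contributes m²/s²
  The factor ½ is dimensionless.

Multiplying the contributions: [kg] · [m²/s²]
Adding exponents of each base unit: kg: 1, m: 2, s: -2
SI base units of kinetic energy: kg·m²/s²

Answer: kg·m²/s²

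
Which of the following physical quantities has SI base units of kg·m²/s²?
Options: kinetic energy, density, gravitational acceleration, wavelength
Checking the SI base units of each option:
  kinetic energy (E = ½mv²): kg·m²/s²  ✓ matches
  density (ρ = m/V): kg/m³  ✗
  gravitational acceleration (g = GM/r²): m/s²  ✗
  wavelength (λ = v/f): m  ✗

Only kinetic energy has units kg·m²/s².

Answer: kinetic energy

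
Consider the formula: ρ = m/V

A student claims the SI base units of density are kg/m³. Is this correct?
Units of each symbol in ρ = m/V:
  m (mass): kg
  V (volume): m³  → in the denominator, contributes 1/m³

Multiplying the contributions: [kg] · [1/m³]
Adding exponents of each base unit: kg: 1, m: -3
SI base units of density: kg/m³

The claimed units kg/m³ match the derived units, so the claim is correct.

Answer: Yes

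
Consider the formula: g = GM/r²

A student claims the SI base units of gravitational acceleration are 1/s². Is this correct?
Units of each symbol in g = GM/r²:
  G (gravitational constant): m³/(kg·s²)
  M (mass): kg
  r (distance): m  → to the power 2 in the denominator, contributes 1/m²

Multiplying the contributions: [m³/(kg·s²)] · [kg] · [1/m²]
Adding exponents of each base unit: m: 1, s: -2
SI base units of gravitational acceleration: m/s²

The claimed units 1/s² (exponents s: -2) do not match the derived units m/s² (exponents m: 1, s: -2), so the claim is incorrect.

Answer: No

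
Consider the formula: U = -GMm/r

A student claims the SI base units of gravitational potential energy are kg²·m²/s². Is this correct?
Units of each symbol in U = -GMm/r:
  G (gravitational constant): m³/(kg·s²)
  M (mass): kg
  m (mass): kg
  r (distance): m  → in the denominator, contributes 1/m
  The minus sign does not affect the units.

Multiplying the contributions: [m³/(kg·s²)] · [kg] · [kg] · [1/m]
Adding exponents of each base unit: kg: 1, m: 2, s: -2
SI base units of gravitational potential energy: kg·m²/s²

The claimed units kg²·m²/s² (exponents kg: 2, m: 2, s: -2) do not match the derived units kg·m²/s² (exponents kg: 1, m: 2, s: -2), so the claim is incorrect.

Answer: No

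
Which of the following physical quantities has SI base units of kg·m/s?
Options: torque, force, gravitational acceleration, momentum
Checking the SI base units of each option:
  torque (τ = Fr): kg·m²/s²  ✗
  force (F = ma): kg·m/s²  ✗
  gravitational acceleration (g = GM/r²): m/s²  ✗
  momentum (p = mv): kg·m/s  ✓ matches

Only momentum has units kg·m/s.

Answer: momentum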